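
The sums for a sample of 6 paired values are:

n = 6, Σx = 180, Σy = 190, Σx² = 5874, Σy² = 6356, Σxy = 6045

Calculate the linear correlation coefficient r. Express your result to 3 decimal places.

0.860

r = (nΣxy − ΣxΣy) / √[(nΣx² − (Σx)²)(nΣy² − (Σy)²)]
Numerator: 6×6045 − 180×190 = 2070
Denominator: √[(35244 − 32400)(38136 − 36100)] = √[2844 × 2036] = 2406.3217
r = 2070 / 2406.3217 ≈ 0.860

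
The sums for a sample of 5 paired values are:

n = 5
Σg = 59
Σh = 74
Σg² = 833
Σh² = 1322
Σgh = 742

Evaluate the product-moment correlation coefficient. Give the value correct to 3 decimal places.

r = (nΣgh − ΣgΣh) / √[(nΣg² − (Σg)²)(nΣh² − (Σh)²)]
Numerator: 5×742 − 59×74 = -656
Denominator: √[(4165 − 3481)(6610 − 5476)] = √[684 × 1134] = 880.7133
r = -656 / 880.7133 ≈ -0.745

-0.745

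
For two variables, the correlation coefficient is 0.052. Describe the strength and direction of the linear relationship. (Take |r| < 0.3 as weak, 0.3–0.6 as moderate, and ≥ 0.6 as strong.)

weak positive

r = 0.052 > 0 so the relationship is positive.
|r| = 0.052, which falls in the weak range.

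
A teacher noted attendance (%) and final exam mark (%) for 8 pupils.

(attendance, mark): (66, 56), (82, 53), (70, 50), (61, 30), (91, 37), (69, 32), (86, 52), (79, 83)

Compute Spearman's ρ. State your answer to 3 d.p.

Rank attendance: 2, 6, 4, 1, 8, 3, 7, 5
Rank mark: 7, 6, 4, 1, 3, 2, 5, 8
d = rank(attendance) − rank(mark): -5, 0, 0, 0, 5, 1, 2, -3; Σd² = 64
ρ = 1 − 6Σd² / [n(n²−1)] = 1 − 6×64 / (8×63) = 1 − 384/504 ≈ 0.238

0.238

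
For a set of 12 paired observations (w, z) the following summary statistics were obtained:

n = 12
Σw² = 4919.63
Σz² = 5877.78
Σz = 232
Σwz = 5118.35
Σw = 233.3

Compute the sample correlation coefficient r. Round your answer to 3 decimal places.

0.831

r = (nΣwz − ΣwΣz) / √[(nΣw² − (Σw)²)(nΣz² − (Σz)²)]
Numerator: 12×5118.35 − 233.3×232 = 7294.6
Denominator: √[(59035.56 − 54428.89)(70533.36 − 53824)] = √[4606.67 × 16709.36] = 8773.5117
r = 7294.6 / 8773.5117 ≈ 0.831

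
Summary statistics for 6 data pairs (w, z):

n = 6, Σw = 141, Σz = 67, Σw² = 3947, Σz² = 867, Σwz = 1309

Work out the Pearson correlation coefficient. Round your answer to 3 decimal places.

r = (nΣwz − ΣwΣz) / √[(nΣw² − (Σw)²)(nΣz² − (Σz)²)]
Numerator: 6×1309 − 141×67 = -1593
Denominator: √[(23682 − 19881)(5202 − 4489)] = √[3801 × 713] = 1646.2421
r = -1593 / 1646.2421 ≈ -0.968

-0.968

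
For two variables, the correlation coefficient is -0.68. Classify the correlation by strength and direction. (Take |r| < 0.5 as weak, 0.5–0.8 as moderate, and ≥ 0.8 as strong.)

moderate negative

r = -0.68 < 0 so the relationship is negative.
|r| = 0.68, which falls in the moderate range.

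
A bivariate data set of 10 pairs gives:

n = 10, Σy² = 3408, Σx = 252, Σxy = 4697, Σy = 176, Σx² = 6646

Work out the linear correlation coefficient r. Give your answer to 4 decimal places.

0.8643

r = (nΣxy − ΣxΣy) / √[(nΣx² − (Σx)²)(nΣy² − (Σy)²)]
Numerator: 10×4697 − 252×176 = 2618
Denominator: √[(66460 − 63504)(34080 − 30976)] = √[2956 × 3104] = 3029.0962
r = 2618 / 3029.0962 ≈ 0.8643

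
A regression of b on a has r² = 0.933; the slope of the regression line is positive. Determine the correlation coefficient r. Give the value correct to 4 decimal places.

|r| = √0.933 = 0.9659
The association is positive, so r = 0.9659.

0.9659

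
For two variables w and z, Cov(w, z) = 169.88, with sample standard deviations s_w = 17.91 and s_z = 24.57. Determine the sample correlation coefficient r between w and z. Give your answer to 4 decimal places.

0.3860

r = Cov(w,z) / (s_w · s_z) = 169.88 / (17.91 × 24.57)
  = 169.88 / 440.0487 ≈ 0.3860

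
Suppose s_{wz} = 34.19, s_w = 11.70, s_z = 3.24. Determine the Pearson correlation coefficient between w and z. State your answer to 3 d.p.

0.902

r = Cov(w,z) / (s_w · s_z) = 34.19 / (11.70 × 3.24)
  = 34.19 / 37.9080 ≈ 0.902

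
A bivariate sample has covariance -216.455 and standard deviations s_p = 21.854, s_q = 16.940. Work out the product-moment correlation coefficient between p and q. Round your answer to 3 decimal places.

-0.585

r = Cov(p,q) / (s_p · s_q) = -216.455 / (21.854 × 16.940)
  = -216.455 / 370.2068 ≈ -0.585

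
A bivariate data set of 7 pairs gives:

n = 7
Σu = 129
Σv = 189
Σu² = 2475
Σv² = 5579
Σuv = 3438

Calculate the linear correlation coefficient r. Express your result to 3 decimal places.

r = (nΣuv − ΣuΣv) / √[(nΣu² − (Σu)²)(nΣv² − (Σv)²)]
Numerator: 7×3438 − 129×189 = -315
Denominator: √[(17325 − 16641)(39053 − 35721)] = √[684 × 3332] = 1509.6649
r = -315 / 1509.6649 ≈ -0.209

-0.209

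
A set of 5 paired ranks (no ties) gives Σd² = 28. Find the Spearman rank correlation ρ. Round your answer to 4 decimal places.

-0.4000

ρ = 1 − 6Σd² / [n(n²−1)] = 1 − 6×28 / (5×24)
  = 1 − 168/120 = 1 − 1.40000 ≈ -0.4000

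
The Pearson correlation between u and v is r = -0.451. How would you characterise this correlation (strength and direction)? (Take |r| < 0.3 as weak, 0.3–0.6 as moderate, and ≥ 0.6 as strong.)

r = -0.451 < 0 so the relationship is negative.
|r| = 0.451, which falls in the moderate range.

moderate negative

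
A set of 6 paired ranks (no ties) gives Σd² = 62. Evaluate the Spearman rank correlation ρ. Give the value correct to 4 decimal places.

ρ = 1 − 6Σd² / [n(n²−1)] = 1 − 6×62 / (6×35)
  = 1 − 372/210 = 1 − 1.77143 ≈ -0.7714

-0.7714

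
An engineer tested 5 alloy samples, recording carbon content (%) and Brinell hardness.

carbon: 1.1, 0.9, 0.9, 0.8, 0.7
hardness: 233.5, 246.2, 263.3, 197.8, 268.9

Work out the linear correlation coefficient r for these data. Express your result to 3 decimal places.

n = 5, Σx = 4.4, Σy = 1209.7, Σx² = 3.96, Σy² = 295895.63, Σxy = 1061.87
nΣxy − ΣxΣy = 5309.35 − 5322.68 = -13.33
nΣx² − (Σx)² = 19.8 − 19.36 = 0.44; nΣy² − (Σy)² = 1479478.15 − 1463374.09 = 16104.06
r = -13.33 / √(0.44 × 16104.06) = -13.33 / 84.1771 ≈ -0.158

-0.158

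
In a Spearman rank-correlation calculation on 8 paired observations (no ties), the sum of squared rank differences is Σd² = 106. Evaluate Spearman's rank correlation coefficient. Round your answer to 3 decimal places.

ρ = 1 − 6Σd² / [n(n²−1)] = 1 − 6×106 / (8×63)
  = 1 − 636/504 = 1 − 1.2619 ≈ -0.262

-0.262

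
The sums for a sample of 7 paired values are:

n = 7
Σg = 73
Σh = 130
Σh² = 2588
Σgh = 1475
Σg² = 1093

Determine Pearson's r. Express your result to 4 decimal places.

0.4969

r = (nΣgh − ΣgΣh) / √[(nΣg² − (Σg)²)(nΣh² − (Σh)²)]
Numerator: 7×1475 − 73×130 = 835
Denominator: √[(7651 − 5329)(18116 − 16900)] = √[2322 × 1216] = 1680.3428
r = 835 / 1680.3428 ≈ 0.4969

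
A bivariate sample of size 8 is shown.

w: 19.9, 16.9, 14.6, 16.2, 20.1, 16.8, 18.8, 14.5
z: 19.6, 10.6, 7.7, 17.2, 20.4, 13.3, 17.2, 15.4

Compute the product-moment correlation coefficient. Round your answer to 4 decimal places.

0.7307

n = 8, Σw = 137.8, Σz = 121.4, Σw² = 2407.16, Σz² = 1977.7, Σwz = 2140.38
nΣwz − ΣwΣz = 17123.04 − 16728.92 = 394.12
nΣw² − (Σw)² = 19257.28 − 18988.84 = 268.44; nΣz² − (Σz)² = 15821.6 − 14737.96 = 1083.64
r = 394.12 / √(268.44 × 1083.64) = 394.12 / 539.3443 ≈ 0.7307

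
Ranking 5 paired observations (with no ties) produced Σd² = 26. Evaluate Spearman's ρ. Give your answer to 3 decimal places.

-0.300

ρ = 1 − 6Σd² / [n(n²−1)] = 1 − 6×26 / (5×24)
  = 1 − 156/120 = 1 − 1.3000 ≈ -0.300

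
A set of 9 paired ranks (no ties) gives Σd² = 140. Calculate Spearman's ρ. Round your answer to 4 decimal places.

-0.1667

ρ = 1 − 6Σd² / [n(n²−1)] = 1 − 6×140 / (9×80)
  = 1 − 840/720 = 1 − 1.16667 ≈ -0.1667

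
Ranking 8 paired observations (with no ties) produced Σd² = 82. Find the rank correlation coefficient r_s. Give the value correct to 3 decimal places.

ρ = 1 − 6Σd² / [n(n²−1)] = 1 − 6×82 / (8×63)
  = 1 − 492/504 = 1 − 0.9762 ≈ 0.024

0.024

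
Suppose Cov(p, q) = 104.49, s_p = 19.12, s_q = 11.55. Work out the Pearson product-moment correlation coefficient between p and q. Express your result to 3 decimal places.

0.473

r = Cov(p,q) / (s_p · s_q) = 104.49 / (19.12 × 11.55)
  = 104.49 / 220.8360 ≈ 0.473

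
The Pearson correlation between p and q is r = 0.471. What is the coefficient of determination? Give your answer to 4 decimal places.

0.2218

r² = (0.471)² = 0.2218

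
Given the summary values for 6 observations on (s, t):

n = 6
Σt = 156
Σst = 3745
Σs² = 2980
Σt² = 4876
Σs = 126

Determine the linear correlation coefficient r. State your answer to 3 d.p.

r = (nΣst − ΣsΣt) / √[(nΣs² − (Σs)²)(nΣt² − (Σt)²)]
Numerator: 6×3745 − 126×156 = 2814
Denominator: √[(17880 − 15876)(29256 − 24336)] = √[2004 × 4920] = 3140.0127
r = 2814 / 3140.0127 ≈ 0.896

0.896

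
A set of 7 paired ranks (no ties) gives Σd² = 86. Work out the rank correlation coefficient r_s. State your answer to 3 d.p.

ρ = 1 − 6Σd² / [n(n²−1)] = 1 − 6×86 / (7×48)
  = 1 − 516/336 = 1 − 1.5357 ≈ -0.536

-0.536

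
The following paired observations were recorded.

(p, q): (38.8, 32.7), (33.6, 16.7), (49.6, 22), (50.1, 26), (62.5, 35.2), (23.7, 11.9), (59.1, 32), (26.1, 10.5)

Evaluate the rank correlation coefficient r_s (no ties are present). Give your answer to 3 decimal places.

0.833

Rank p: 4, 3, 5, 6, 8, 1, 7, 2
Rank q: 7, 3, 4, 5, 8, 2, 6, 1
d = rank(p) − rank(q): -3, 0, 1, 1, 0, -1, 1, 1; Σd² = 14
ρ = 1 − 6Σd² / [n(n²−1)] = 1 − 6×14 / (8×63) = 1 − 84/504 ≈ 0.833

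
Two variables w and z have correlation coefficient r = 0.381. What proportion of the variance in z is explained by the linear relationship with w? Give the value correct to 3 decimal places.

0.145

r² = (0.381)² = 0.145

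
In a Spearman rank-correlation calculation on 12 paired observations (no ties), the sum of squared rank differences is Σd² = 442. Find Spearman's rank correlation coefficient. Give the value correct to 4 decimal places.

-0.5455

ρ = 1 − 6Σd² / [n(n²−1)] = 1 − 6×442 / (12×143)
  = 1 − 2652/1716 = 1 − 1.54545 ≈ -0.5455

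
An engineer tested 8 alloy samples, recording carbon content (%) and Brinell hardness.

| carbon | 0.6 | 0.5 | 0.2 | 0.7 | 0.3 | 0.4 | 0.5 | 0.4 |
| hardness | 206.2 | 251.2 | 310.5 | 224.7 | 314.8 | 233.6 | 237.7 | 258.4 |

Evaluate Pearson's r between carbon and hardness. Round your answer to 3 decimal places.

-0.862

n = 8, Σx = 3.6, Σy = 2037.1, Σx² = 1.8, Σy² = 529460.07, Σxy = 878.8
nΣxy − ΣxΣy = 7030.4 − 7333.56 = -303.16
nΣx² − (Σx)² = 14.4 − 12.96 = 1.44; nΣy² − (Σy)² = 4235680.56 − 4149776.41 = 85904.15
r = -303.16 / √(1.44 × 85904.15) = -303.16 / 351.7129 ≈ -0.862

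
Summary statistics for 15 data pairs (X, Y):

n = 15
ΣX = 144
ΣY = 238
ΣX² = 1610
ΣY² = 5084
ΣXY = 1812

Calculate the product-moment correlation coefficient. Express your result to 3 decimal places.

-0.867

r = (nΣXY − ΣXΣY) / √[(nΣX² − (ΣX)²)(nΣY² − (ΣY)²)]
Numerator: 15×1812 − 144×238 = -7092
Denominator: √[(24150 − 20736)(76260 − 56644)] = √[3414 × 19616] = 8183.4604
r = -7092 / 8183.4604 ≈ -0.867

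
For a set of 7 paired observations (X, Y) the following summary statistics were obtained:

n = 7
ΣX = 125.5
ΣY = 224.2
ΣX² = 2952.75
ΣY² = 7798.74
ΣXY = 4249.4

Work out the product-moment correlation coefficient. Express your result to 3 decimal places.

r = (nΣXY − ΣXΣY) / √[(nΣX² − (ΣX)²)(nΣY² − (ΣY)²)]
Numerator: 7×4249.4 − 125.5×224.2 = 1608.7
Denominator: √[(20669.25 − 15750.25)(54591.18 − 50265.64)] = √[4919 × 4325.54] = 4612.7358
r = 1608.7 / 4612.7358 ≈ 0.349

0.349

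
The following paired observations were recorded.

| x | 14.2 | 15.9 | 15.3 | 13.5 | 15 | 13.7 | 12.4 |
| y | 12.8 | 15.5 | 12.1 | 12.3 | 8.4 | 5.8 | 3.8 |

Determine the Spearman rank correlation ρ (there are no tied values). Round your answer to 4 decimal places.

0.6071

Rank x: 4, 7, 6, 2, 5, 3, 1
Rank y: 6, 7, 4, 5, 3, 2, 1
d = rank(x) − rank(y): -2, 0, 2, -3, 2, 1, 0; Σd² = 22
ρ = 1 − 6Σd² / [n(n²−1)] = 1 − 6×22 / (7×48) = 1 − 132/336 ≈ 0.6071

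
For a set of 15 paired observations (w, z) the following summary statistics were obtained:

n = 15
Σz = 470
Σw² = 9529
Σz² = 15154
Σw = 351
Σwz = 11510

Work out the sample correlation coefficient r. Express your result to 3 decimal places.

r = (nΣwz − ΣwΣz) / √[(nΣw² − (Σw)²)(nΣz² − (Σz)²)]
Numerator: 15×11510 − 351×470 = 7680
Denominator: √[(142935 − 123201)(227310 − 220900)] = √[19734 × 6410] = 11246.9969
r = 7680 / 11246.9969 ≈ 0.683

0.683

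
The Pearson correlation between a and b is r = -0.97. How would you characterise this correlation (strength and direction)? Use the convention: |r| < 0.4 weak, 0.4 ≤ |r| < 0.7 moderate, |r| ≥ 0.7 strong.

strong negative

r = -0.97 < 0 so the relationship is negative.
|r| = 0.97, which falls in the strong range.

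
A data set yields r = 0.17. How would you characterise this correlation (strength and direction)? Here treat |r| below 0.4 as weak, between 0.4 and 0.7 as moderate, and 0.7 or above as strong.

weak positive

r = 0.17 > 0 so the relationship is positive.
|r| = 0.17, which falls in the weak range.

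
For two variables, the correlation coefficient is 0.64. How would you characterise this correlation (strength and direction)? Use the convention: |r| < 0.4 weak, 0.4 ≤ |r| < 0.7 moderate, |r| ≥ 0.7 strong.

moderate positive

r = 0.64 > 0 so the relationship is positive.
|r| = 0.64, which falls in the moderate range.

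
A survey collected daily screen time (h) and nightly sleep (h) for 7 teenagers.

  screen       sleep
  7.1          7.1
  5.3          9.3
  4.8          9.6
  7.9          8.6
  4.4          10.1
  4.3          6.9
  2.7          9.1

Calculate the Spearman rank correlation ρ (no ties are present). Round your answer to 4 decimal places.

Rank screen: 6, 5, 4, 7, 3, 2, 1
Rank sleep: 2, 5, 6, 3, 7, 1, 4
d = rank(screen) − rank(sleep): 4, 0, -2, 4, -4, 1, -3; Σd² = 62
ρ = 1 − 6Σd² / [n(n²−1)] = 1 − 6×62 / (7×48) = 1 − 372/336 ≈ -0.1071

-0.1071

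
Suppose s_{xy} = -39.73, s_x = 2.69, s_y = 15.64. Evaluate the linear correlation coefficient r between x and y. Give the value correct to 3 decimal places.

r = Cov(x,y) / (s_x · s_y) = -39.73 / (2.69 × 15.64)
  = -39.73 / 42.0716 ≈ -0.944

-0.944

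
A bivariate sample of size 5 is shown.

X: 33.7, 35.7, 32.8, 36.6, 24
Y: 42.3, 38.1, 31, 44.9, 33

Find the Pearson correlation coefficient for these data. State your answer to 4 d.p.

0.6246

n = 5, ΣX = 162.8, ΣY = 189.3, ΣX² = 5401.58, ΣY² = 7306.91, ΣXY = 6237.82
nΣXY − ΣXΣY = 31189.1 − 30818.04 = 371.06
nΣX² − (ΣX)² = 27007.9 − 26503.84 = 504.06; nΣY² − (ΣY)² = 36534.55 − 35834.49 = 700.06
r = 371.06 / √(504.06 × 700.06) = 371.06 / 594.0305 ≈ 0.6246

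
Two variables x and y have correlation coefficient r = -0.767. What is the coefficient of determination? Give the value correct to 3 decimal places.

0.588

r² = (-0.767)² = 0.588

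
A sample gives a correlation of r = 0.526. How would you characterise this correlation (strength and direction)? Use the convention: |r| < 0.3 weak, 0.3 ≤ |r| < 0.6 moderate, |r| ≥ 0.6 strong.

r = 0.526 > 0 so the relationship is positive.
|r| = 0.526, which falls in the moderate range.

moderate positive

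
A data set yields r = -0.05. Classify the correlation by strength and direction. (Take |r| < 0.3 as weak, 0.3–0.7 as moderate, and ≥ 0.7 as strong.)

r = -0.05 < 0 so the relationship is negative.
|r| = 0.05, which falls in the weak range.

weak negative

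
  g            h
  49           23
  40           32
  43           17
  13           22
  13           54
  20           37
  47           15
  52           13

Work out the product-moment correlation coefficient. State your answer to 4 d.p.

-0.7068

n = 8, Σg = 277, Σh = 213, Σg² = 11501, Σh² = 7005, Σgh = 6247
nΣgh − ΣgΣh = 49976 − 59001 = -9025
nΣg² − (Σg)² = 92008 − 76729 = 15279; nΣh² − (Σh)² = 56040 − 45369 = 10671
r = -9025 / √(15279 × 10671) = -9025 / 12768.7983 ≈ -0.7068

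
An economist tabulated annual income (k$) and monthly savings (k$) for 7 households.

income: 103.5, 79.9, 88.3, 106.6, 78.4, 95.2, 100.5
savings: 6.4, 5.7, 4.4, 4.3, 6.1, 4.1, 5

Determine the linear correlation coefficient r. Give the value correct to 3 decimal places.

-0.309

n = 7, Σx = 652.4, Σy = 36, Σx² = 61566.56, Σy² = 190.32, Σxy = 3335.79
nΣxy − ΣxΣy = 23350.53 − 23486.4 = -135.87
nΣx² − (Σx)² = 430965.92 − 425625.76 = 5340.16; nΣy² − (Σy)² = 1332.24 − 1296 = 36.24
r = -135.87 / √(5340.16 × 36.24) = -135.87 / 439.9175 ≈ -0.309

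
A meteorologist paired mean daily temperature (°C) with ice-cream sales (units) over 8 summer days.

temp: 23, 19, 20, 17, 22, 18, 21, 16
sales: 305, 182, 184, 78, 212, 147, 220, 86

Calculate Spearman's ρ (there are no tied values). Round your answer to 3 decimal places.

0.952

Rank temp: 8, 4, 5, 2, 7, 3, 6, 1
Rank sales: 8, 4, 5, 1, 6, 3, 7, 2
d = rank(temp) − rank(sales): 0, 0, 0, 1, 1, 0, -1, -1; Σd² = 4
ρ = 1 − 6Σd² / [n(n²−1)] = 1 − 6×4 / (8×63) = 1 − 24/504 ≈ 0.952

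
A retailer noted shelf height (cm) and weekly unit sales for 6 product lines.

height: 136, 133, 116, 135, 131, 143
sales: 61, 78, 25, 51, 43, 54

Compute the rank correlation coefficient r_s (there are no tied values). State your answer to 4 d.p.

0.6000

Rank height: 5, 3, 1, 4, 2, 6
Rank sales: 5, 6, 1, 3, 2, 4
d = rank(height) − rank(sales): 0, -3, 0, 1, 0, 2; Σd² = 14
ρ = 1 − 6Σd² / [n(n²−1)] = 1 − 6×14 / (6×35) = 1 − 84/210 ≈ 0.6000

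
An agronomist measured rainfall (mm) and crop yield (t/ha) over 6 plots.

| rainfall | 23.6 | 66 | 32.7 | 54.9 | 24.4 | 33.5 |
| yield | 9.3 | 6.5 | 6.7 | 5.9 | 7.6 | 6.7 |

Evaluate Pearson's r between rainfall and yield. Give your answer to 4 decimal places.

-0.6897

n = 6, Σx = 235.1, Σy = 42.7, Σx² = 10713.87, Σy² = 311.09, Σxy = 1601.37
nΣxy − ΣxΣy = 9608.22 − 10038.77 = -430.55
nΣx² − (Σx)² = 64283.22 − 55272.01 = 9011.21; nΣy² − (Σy)² = 1866.54 − 1823.29 = 43.25
r = -430.55 / √(9011.21 × 43.25) = -430.55 / 624.2875 ≈ -0.6897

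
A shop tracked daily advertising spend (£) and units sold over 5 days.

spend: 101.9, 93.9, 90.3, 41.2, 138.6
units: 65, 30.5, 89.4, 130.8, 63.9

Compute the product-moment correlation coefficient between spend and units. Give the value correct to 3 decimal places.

-0.689

n = 5, Σx = 465.9, Σy = 379.6, Σx² = 48262.31, Σy² = 34339.46, Σxy = 31805.77
nΣxy − ΣxΣy = 159028.85 − 176855.64 = -17826.79
nΣx² − (Σx)² = 241311.55 − 217062.81 = 24248.74; nΣy² − (Σy)² = 171697.3 − 144096.16 = 27601.14
r = -17826.79 / √(24248.74 × 27601.14) = -17826.79 / 25870.6952 ≈ -0.689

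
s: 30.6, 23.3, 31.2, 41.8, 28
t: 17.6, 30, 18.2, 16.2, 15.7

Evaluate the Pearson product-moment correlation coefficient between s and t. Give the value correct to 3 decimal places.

n = 5, Σs = 154.9, Σt = 97.7, Σs² = 4983.93, Σt² = 2049.93, Σst = 2922.16
nΣst − ΣsΣt = 14610.8 − 15133.73 = -522.93
nΣs² − (Σs)² = 24919.65 − 23994.01 = 925.64; nΣt² − (Σt)² = 10249.65 − 9545.29 = 704.36
r = -522.93 / √(925.64 × 704.36) = -522.93 / 807.4551 ≈ -0.648

-0.648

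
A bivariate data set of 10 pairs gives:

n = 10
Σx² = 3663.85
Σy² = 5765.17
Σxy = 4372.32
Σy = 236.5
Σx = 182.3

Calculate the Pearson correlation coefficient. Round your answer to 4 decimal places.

0.2518

r = (nΣxy − ΣxΣy) / √[(nΣx² − (Σx)²)(nΣy² − (Σy)²)]
Numerator: 10×4372.32 − 182.3×236.5 = 609.25
Denominator: √[(36638.5 − 33233.29)(57651.7 − 55932.25)] = √[3405.21 × 1719.45] = 2419.7290
r = 609.25 / 2419.7290 ≈ 0.2518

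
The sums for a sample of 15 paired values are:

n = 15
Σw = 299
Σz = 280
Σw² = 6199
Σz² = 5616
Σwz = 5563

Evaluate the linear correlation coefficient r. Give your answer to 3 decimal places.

r = (nΣwz − ΣwΣz) / √[(nΣw² − (Σw)²)(nΣz² − (Σz)²)]
Numerator: 15×5563 − 299×280 = -275
Denominator: √[(92985 − 89401)(84240 − 78400)] = √[3584 × 5840] = 4574.9929
r = -275 / 4574.9929 ≈ -0.060

-0.060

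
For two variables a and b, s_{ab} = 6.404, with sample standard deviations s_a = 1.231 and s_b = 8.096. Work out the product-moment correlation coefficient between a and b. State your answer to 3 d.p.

0.643

r = Cov(a,b) / (s_a · s_b) = 6.404 / (1.231 × 8.096)
  = 6.404 / 9.9662 ≈ 0.643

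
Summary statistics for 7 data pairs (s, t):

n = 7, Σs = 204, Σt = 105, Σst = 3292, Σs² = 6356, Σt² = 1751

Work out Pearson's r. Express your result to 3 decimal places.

r = (nΣst − ΣsΣt) / √[(nΣs² − (Σs)²)(nΣt² − (Σt)²)]
Numerator: 7×3292 − 204×105 = 1624
Denominator: √[(44492 − 41616)(12257 − 11025)] = √[2876 × 1232] = 1882.3475
r = 1624 / 1882.3475 ≈ 0.863

0.863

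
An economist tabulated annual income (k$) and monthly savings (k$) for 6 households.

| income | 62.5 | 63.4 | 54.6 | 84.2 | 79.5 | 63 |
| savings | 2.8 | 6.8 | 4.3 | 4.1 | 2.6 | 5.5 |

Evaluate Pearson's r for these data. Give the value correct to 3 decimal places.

-0.350

n = 6, Σx = 407.2, Σy = 26.1, Σx² = 28285.86, Σy² = 126.39, Σxy = 1739.32
nΣxy − ΣxΣy = 10435.92 − 10627.92 = -192
nΣx² − (Σx)² = 169715.16 − 165811.84 = 3903.32; nΣy² − (Σy)² = 758.34 − 681.21 = 77.13
r = -192 / √(3903.32 × 77.13) = -192 / 548.6921 ≈ -0.350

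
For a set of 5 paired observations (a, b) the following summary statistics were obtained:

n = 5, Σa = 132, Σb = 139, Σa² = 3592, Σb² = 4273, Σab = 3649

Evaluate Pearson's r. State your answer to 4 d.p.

-0.0984

r = (nΣab − ΣaΣb) / √[(nΣa² − (Σa)²)(nΣb² − (Σb)²)]
Numerator: 5×3649 − 132×139 = -103
Denominator: √[(17960 − 17424)(21365 − 19321)] = √[536 × 2044] = 1046.7015
r = -103 / 1046.7015 ≈ -0.0984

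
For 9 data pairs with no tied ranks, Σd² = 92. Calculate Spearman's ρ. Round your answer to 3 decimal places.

ρ = 1 − 6Σd² / [n(n²−1)] = 1 − 6×92 / (9×80)
  = 1 − 552/720 = 1 − 0.7667 ≈ 0.233

0.233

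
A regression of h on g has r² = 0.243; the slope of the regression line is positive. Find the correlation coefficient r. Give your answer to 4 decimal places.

0.4930

|r| = √0.243 = 0.4930
The association is positive, so r = 0.4930.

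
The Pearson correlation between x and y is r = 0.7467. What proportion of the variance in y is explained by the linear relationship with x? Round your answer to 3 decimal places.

r² = (0.7467)² = 0.558

0.558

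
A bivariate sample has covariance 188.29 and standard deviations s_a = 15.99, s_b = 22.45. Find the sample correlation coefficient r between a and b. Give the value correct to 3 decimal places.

0.525

r = Cov(a,b) / (s_a · s_b) = 188.29 / (15.99 × 22.45)
  = 188.29 / 358.9755 ≈ 0.525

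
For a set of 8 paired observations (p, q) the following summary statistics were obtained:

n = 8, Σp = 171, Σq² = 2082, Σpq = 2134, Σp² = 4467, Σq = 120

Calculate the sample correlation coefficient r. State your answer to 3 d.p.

-0.901

r = (nΣpq − ΣpΣq) / √[(nΣp² − (Σp)²)(nΣq² − (Σq)²)]
Numerator: 8×2134 − 171×120 = -3448
Denominator: √[(35736 − 29241)(16656 − 14400)] = √[6495 × 2256] = 3827.8871
r = -3448 / 3827.8871 ≈ -0.901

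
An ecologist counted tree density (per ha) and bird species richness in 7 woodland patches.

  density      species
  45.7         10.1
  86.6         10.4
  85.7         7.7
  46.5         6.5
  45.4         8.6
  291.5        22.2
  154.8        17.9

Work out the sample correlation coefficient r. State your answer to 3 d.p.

0.935

n = 7, Σx = 756.2, Σy = 83.4, Σx² = 130091.24, Σy² = 1198.92, Σxy = 11957.01
nΣxy − ΣxΣy = 83699.07 − 63067.08 = 20631.99
nΣx² − (Σx)² = 910638.68 − 571838.44 = 338800.24; nΣy² − (Σy)² = 8392.44 − 6955.56 = 1436.88
r = 20631.99 / √(338800.24 × 1436.88) = 20631.99 / 22063.8911 ≈ 0.935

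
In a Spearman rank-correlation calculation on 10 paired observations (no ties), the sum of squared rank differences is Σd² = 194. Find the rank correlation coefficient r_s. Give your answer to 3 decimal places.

ρ = 1 − 6Σd² / [n(n²−1)] = 1 − 6×194 / (10×99)
  = 1 − 1164/990 = 1 − 1.1758 ≈ -0.176

-0.176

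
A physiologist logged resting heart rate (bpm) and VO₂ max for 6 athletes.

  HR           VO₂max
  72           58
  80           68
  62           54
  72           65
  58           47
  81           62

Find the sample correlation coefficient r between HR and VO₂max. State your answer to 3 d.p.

n = 6, Σx = 425, Σy = 354, Σx² = 30537, Σy² = 21182, Σxy = 25392
nΣxy − ΣxΣy = 152352 − 150450 = 1902
nΣx² − (Σx)² = 183222 − 180625 = 2597; nΣy² − (Σy)² = 127092 − 125316 = 1776
r = 1902 / √(2597 × 1776) = 1902 / 2147.6201 ≈ 0.886

0.886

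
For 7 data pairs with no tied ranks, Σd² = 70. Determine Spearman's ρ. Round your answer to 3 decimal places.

-0.250

ρ = 1 − 6Σd² / [n(n²−1)] = 1 − 6×70 / (7×48)
  = 1 − 420/336 = 1 − 1.2500 ≈ -0.250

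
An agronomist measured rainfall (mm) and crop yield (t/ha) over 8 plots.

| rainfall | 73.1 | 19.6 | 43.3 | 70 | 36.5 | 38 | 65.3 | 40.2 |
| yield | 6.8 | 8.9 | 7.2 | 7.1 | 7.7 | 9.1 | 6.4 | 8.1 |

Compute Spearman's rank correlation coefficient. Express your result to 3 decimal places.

-0.810

Rank rainfall: 8, 1, 5, 7, 2, 3, 6, 4
Rank yield: 2, 7, 4, 3, 5, 8, 1, 6
d = rank(rainfall) − rank(yield): 6, -6, 1, 4, -3, -5, 5, -2; Σd² = 152
ρ = 1 − 6Σd² / [n(n²−1)] = 1 − 6×152 / (8×63) = 1 − 912/504 ≈ -0.810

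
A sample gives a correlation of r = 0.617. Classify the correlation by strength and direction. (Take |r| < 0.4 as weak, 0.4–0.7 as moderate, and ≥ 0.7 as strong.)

r = 0.617 > 0 so the relationship is positive.
|r| = 0.617, which falls in the moderate range.

moderate positive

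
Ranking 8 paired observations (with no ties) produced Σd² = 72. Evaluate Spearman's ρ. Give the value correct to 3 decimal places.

ρ = 1 − 6Σd² / [n(n²−1)] = 1 − 6×72 / (8×63)
  = 1 − 432/504 = 1 − 0.8571 ≈ 0.143

0.143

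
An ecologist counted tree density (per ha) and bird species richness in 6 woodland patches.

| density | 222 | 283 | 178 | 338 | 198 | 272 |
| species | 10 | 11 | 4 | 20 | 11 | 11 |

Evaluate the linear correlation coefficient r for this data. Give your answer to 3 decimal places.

0.864

n = 6, Σx = 1491, Σy = 67, Σx² = 388489, Σy² = 879, Σxy = 17975
nΣxy − ΣxΣy = 107850 − 99897 = 7953
nΣx² − (Σx)² = 2330934 − 2223081 = 107853; nΣy² − (Σy)² = 5274 − 4489 = 785
r = 7953 / √(107853 × 785) = 7953 / 9201.3371 ≈ 0.864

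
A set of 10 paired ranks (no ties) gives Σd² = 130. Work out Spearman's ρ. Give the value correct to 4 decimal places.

0.2121

ρ = 1 − 6Σd² / [n(n²−1)] = 1 − 6×130 / (10×99)
  = 1 − 780/990 = 1 − 0.78788 ≈ 0.2121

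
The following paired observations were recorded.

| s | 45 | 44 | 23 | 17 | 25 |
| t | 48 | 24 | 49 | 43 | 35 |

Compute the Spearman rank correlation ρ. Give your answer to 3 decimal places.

Rank s: 5, 4, 2, 1, 3
Rank t: 4, 1, 5, 3, 2
d = rank(s) − rank(t): 1, 3, -3, -2, 1; Σd² = 24
ρ = 1 − 6Σd² / [n(n²−1)] = 1 − 6×24 / (5×24) = 1 − 144/120 ≈ -0.200

-0.200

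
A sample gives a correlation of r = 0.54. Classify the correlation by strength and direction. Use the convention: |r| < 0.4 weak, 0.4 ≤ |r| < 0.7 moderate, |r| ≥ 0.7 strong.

r = 0.54 > 0 so the relationship is positive.
|r| = 0.54, which falls in the moderate range.

moderate positive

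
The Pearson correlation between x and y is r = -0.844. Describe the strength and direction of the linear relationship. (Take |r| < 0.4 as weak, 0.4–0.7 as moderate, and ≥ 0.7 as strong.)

strong negative

r = -0.844 < 0 so the relationship is negative.
|r| = 0.844, which falls in the strong range.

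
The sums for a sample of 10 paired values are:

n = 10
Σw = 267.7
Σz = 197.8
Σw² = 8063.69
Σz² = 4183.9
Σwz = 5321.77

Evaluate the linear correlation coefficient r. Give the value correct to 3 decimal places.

0.054

r = (nΣwz − ΣwΣz) / √[(nΣw² − (Σw)²)(nΣz² − (Σz)²)]
Numerator: 10×5321.77 − 267.7×197.8 = 266.64
Denominator: √[(80636.9 − 71663.29)(41839 − 39124.84)] = √[8973.61 × 2714.16] = 4935.1609
r = 266.64 / 4935.1609 ≈ 0.054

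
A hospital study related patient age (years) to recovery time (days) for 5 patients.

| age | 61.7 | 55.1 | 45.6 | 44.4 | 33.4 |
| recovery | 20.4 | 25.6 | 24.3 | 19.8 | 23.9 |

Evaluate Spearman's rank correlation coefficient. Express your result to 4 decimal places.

0.2000

Rank age: 5, 4, 3, 2, 1
Rank recovery: 2, 5, 4, 1, 3
d = rank(age) − rank(recovery): 3, -1, -1, 1, -2; Σd² = 16
ρ = 1 − 6Σd² / [n(n²−1)] = 1 − 6×16 / (5×24) = 1 − 96/120 ≈ 0.2000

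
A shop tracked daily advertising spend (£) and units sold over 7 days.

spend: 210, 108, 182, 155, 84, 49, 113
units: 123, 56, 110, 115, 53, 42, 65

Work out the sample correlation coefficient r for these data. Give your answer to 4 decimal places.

n = 7, Σx = 901, Σy = 564, Σx² = 135139, Σy² = 52388, Σxy = 83578
nΣxy − ΣxΣy = 585046 − 508164 = 76882
nΣx² − (Σx)² = 945973 − 811801 = 134172; nΣy² − (Σy)² = 366716 − 318096 = 48620
r = 76882 / √(134172 × 48620) = 76882 / 80767.8317 ≈ 0.9519

0.9519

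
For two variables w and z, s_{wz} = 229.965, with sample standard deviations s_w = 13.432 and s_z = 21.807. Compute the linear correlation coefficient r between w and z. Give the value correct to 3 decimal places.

r = Cov(w,z) / (s_w · s_z) = 229.965 / (13.432 × 21.807)
  = 229.965 / 292.9116 ≈ 0.785

0.785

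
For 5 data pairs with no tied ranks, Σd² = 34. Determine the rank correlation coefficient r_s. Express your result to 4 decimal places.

-0.7000

ρ = 1 − 6Σd² / [n(n²−1)] = 1 − 6×34 / (5×24)
  = 1 − 204/120 = 1 − 1.70000 ≈ -0.7000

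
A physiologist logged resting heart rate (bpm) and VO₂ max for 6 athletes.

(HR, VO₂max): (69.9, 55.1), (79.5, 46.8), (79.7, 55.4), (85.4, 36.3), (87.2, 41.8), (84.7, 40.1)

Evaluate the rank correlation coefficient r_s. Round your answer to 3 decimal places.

-0.657

Rank HR: 1, 2, 3, 5, 6, 4
Rank VO₂max: 5, 4, 6, 1, 3, 2
d = rank(HR) − rank(VO₂max): -4, -2, -3, 4, 3, 2; Σd² = 58
ρ = 1 − 6Σd² / [n(n²−1)] = 1 − 6×58 / (6×35) = 1 − 348/210 ≈ -0.657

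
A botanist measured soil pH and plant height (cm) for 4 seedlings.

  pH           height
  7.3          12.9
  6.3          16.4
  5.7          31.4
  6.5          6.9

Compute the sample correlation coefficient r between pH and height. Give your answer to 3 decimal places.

-0.711

n = 4, Σx = 25.8, Σy = 67.6, Σx² = 167.72, Σy² = 1468.94, Σxy = 421.32
nΣxy − ΣxΣy = 1685.28 − 1744.08 = -58.8
nΣx² − (Σx)² = 670.88 − 665.64 = 5.24; nΣy² − (Σy)² = 5875.76 − 4569.76 = 1306
r = -58.8 / √(5.24 × 1306) = -58.8 / 82.7251 ≈ -0.711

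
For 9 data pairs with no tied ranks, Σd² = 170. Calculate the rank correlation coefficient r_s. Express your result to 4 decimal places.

-0.4167

ρ = 1 − 6Σd² / [n(n²−1)] = 1 − 6×170 / (9×80)
  = 1 − 1020/720 = 1 − 1.41667 ≈ -0.4167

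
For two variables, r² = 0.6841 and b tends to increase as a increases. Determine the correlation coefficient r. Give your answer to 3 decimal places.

0.827

|r| = √0.6841 = 0.827
The association is positive, so r = 0.827.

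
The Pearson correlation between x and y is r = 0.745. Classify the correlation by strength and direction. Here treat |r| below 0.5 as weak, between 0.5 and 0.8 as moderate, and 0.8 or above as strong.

r = 0.745 > 0 so the relationship is positive.
|r| = 0.745, which falls in the moderate range.

moderate positive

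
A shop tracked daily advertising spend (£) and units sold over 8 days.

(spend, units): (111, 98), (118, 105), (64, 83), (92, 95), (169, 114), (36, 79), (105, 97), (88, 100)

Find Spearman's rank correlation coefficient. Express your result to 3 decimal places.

0.857

Rank spend: 6, 7, 2, 4, 8, 1, 5, 3
Rank units: 5, 7, 2, 3, 8, 1, 4, 6
d = rank(spend) − rank(units): 1, 0, 0, 1, 0, 0, 1, -3; Σd² = 12
ρ = 1 − 6Σd² / [n(n²−1)] = 1 − 6×12 / (8×63) = 1 − 72/504 ≈ 0.857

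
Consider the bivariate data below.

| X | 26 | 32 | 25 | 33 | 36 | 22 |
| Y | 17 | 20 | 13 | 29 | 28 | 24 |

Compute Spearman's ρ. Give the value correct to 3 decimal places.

0.600

Rank X: 3, 4, 2, 5, 6, 1
Rank Y: 2, 3, 1, 6, 5, 4
d = rank(X) − rank(Y): 1, 1, 1, -1, 1, -3; Σd² = 14
ρ = 1 − 6Σd² / [n(n²−1)] = 1 − 6×14 / (6×35) = 1 − 84/210 ≈ 0.600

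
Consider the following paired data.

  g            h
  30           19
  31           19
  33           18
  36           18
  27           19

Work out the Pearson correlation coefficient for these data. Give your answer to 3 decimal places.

-0.842

n = 5, Σg = 157, Σh = 93, Σg² = 4975, Σh² = 1731, Σgh = 2914
nΣgh − ΣgΣh = 14570 − 14601 = -31
nΣg² − (Σg)² = 24875 − 24649 = 226; nΣh² − (Σh)² = 8655 − 8649 = 6
r = -31 / √(226 × 6) = -31 / 36.8239 ≈ -0.842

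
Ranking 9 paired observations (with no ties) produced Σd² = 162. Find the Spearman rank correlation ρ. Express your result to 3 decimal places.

-0.350

ρ = 1 − 6Σd² / [n(n²−1)] = 1 − 6×162 / (9×80)
  = 1 − 972/720 = 1 − 1.3500 ≈ -0.350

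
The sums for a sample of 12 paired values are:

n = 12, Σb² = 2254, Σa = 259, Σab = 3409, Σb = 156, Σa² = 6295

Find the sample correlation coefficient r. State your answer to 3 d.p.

0.105

r = (nΣab − ΣaΣb) / √[(nΣa² − (Σa)²)(nΣb² − (Σb)²)]
Numerator: 12×3409 − 259×156 = 504
Denominator: √[(75540 − 67081)(27048 − 24336)] = √[8459 × 2712] = 4789.6564
r = 504 / 4789.6564 ≈ 0.105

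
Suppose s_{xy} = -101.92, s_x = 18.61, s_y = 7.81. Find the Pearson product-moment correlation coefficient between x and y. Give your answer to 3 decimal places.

r = Cov(x,y) / (s_x · s_y) = -101.92 / (18.61 × 7.81)
  = -101.92 / 145.3441 ≈ -0.701

-0.701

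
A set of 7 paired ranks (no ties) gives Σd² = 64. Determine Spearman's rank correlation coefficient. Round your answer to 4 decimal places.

-0.1429

ρ = 1 − 6Σd² / [n(n²−1)] = 1 − 6×64 / (7×48)
  = 1 − 384/336 = 1 − 1.14286 ≈ -0.1429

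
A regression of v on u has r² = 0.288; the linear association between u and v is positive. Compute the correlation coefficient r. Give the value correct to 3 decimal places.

0.537

|r| = √0.288 = 0.537
The association is positive, so r = 0.537.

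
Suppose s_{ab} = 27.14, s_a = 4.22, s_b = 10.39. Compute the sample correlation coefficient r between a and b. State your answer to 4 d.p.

r = Cov(a,b) / (s_a · s_b) = 27.14 / (4.22 × 10.39)
  = 27.14 / 43.8458 ≈ 0.6190

0.6190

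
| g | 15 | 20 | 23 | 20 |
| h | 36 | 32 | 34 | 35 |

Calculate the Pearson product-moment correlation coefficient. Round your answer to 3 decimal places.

n = 4, Σg = 78, Σh = 137, Σg² = 1554, Σh² = 4701, Σgh = 2662
nΣgh − ΣgΣh = 10648 − 10686 = -38
nΣg² − (Σg)² = 6216 − 6084 = 132; nΣh² − (Σh)² = 18804 − 18769 = 35
r = -38 / √(132 × 35) = -38 / 67.9706 ≈ -0.559

-0.559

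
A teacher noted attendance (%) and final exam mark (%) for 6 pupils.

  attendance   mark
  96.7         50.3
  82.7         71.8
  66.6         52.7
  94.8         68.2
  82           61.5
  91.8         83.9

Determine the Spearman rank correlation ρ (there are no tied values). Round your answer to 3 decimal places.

-0.029

Rank attendance: 6, 3, 1, 5, 2, 4
Rank mark: 1, 5, 2, 4, 3, 6
d = rank(attendance) − rank(mark): 5, -2, -1, 1, -1, -2; Σd² = 36
ρ = 1 − 6Σd² / [n(n²−1)] = 1 − 6×36 / (6×35) = 1 − 216/210 ≈ -0.029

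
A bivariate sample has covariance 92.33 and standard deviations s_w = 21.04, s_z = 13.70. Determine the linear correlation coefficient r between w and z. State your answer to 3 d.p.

r = Cov(w,z) / (s_w · s_z) = 92.33 / (21.04 × 13.70)
  = 92.33 / 288.2480 ≈ 0.320

0.320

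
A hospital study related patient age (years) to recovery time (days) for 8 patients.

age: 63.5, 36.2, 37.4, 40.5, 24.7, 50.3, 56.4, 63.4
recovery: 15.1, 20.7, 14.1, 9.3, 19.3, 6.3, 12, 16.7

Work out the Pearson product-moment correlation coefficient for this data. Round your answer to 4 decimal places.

n = 8, Σx = 372.4, Σy = 113.5, Σx² = 18722.4, Σy² = 1776.87, Σxy = 5141.36
nΣxy − ΣxΣy = 41130.88 − 42267.4 = -1136.52
nΣx² − (Σx)² = 149779.2 − 138681.76 = 11097.44; nΣy² − (Σy)² = 14214.96 − 12882.25 = 1332.71
r = -1136.52 / √(11097.44 × 1332.71) = -1136.52 / 3845.7339 ≈ -0.2955

-0.2955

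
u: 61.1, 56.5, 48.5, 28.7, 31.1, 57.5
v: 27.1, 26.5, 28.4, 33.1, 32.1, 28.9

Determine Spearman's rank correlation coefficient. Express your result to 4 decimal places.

-0.7143

Rank u: 6, 4, 3, 1, 2, 5
Rank v: 2, 1, 3, 6, 5, 4
d = rank(u) − rank(v): 4, 3, 0, -5, -3, 1; Σd² = 60
ρ = 1 − 6Σd² / [n(n²−1)] = 1 − 6×60 / (6×35) = 1 − 360/210 ≈ -0.7143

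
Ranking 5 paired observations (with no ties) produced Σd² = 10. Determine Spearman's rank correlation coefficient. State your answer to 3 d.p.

ρ = 1 − 6Σd² / [n(n²−1)] = 1 − 6×10 / (5×24)
  = 1 − 60/120 = 1 − 0.5000 ≈ 0.500

0.500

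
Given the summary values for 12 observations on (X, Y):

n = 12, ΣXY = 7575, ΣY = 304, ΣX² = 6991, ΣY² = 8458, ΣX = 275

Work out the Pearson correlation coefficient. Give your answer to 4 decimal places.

0.8426

r = (nΣXY − ΣXΣY) / √[(nΣX² − (ΣX)²)(nΣY² − (ΣY)²)]
Numerator: 12×7575 − 275×304 = 7300
Denominator: √[(83892 − 75625)(101496 − 92416)] = √[8267 × 9080] = 8663.9691
r = 7300 / 8663.9691 ≈ 0.8426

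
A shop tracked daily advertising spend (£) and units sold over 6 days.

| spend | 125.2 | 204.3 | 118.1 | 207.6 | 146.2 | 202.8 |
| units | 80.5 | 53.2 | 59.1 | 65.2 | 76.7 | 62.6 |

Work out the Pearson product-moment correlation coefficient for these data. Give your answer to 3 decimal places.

n = 6, Σx = 1004.2, Σy = 397.3, Σx² = 176961.18, Σy² = 26855.99, Σxy = 65371.41
nΣxy − ΣxΣy = 392228.46 − 398968.66 = -6740.2
nΣx² − (Σx)² = 1061767.08 − 1008417.64 = 53349.44; nΣy² − (Σy)² = 161135.94 − 157847.29 = 3288.65
r = -6740.2 / √(53349.44 × 3288.65) = -6740.2 / 13245.6648 ≈ -0.509

-0.509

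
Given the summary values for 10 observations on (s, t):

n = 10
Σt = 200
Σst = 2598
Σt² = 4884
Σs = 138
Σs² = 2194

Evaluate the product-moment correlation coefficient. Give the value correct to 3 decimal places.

r = (nΣst − ΣsΣt) / √[(nΣs² − (Σs)²)(nΣt² − (Σt)²)]
Numerator: 10×2598 − 138×200 = -1620
Denominator: √[(21940 − 19044)(48840 − 40000)] = √[2896 × 8840] = 5059.7075
r = -1620 / 5059.7075 ≈ -0.320

-0.320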